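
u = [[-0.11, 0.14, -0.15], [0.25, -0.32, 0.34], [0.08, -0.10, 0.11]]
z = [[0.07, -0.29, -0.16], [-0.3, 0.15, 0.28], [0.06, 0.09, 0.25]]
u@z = [[-0.06, 0.04, 0.02], [0.13, -0.09, -0.04], [0.04, -0.03, -0.01]]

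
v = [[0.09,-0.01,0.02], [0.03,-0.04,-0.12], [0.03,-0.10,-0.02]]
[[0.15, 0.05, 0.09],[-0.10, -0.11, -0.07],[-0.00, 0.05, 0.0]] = v@[[1.40, 0.18, 0.8], [0.24, -0.71, 0.09], [1.12, 1.21, 0.72]]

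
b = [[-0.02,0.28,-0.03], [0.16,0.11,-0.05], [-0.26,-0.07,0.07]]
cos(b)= [[0.97, -0.01, 0.01],  [-0.01, 0.97, 0.01],  [0.01, 0.04, 0.99]]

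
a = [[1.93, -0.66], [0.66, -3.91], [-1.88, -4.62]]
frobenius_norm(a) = 6.69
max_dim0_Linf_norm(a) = 4.62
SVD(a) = [[-0.06, 0.76],  [-0.61, 0.48],  [-0.79, -0.43]] @ diag([6.151610534764234, 2.6307200209405974]) @ [[0.16, 0.99], [0.99, -0.16]]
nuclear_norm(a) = 8.78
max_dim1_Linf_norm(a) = 4.62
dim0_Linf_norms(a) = [1.93, 4.62]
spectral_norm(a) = 6.15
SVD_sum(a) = [[-0.05, -0.34], [-0.59, -3.71], [-0.77, -4.8]] + [[1.98,-0.32], [1.25,-0.20], [-1.11,0.18]]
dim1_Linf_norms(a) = [1.93, 3.91, 4.62]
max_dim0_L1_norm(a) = 9.19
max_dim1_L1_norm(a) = 6.5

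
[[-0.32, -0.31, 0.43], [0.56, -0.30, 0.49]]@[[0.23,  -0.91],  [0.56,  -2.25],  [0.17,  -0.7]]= [[-0.17, 0.69], [0.04, -0.18]]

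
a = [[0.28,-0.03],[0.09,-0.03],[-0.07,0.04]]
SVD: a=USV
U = [[-0.92, 0.37], [-0.31, -0.45], [0.25, 0.81]]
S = [0.31, 0.04]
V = [[-0.99,0.15],[0.15,0.99]]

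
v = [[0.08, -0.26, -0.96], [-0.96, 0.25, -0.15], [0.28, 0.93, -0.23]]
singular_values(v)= [1.0, 1.0, 1.0]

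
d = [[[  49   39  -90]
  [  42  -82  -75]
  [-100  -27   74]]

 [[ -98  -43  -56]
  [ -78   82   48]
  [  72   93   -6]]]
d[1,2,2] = -6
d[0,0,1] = 39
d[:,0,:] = [[49, 39, -90], [-98, -43, -56]]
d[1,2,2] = -6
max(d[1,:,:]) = 93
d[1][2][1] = 93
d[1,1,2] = 48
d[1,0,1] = -43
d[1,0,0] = -98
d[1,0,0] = -98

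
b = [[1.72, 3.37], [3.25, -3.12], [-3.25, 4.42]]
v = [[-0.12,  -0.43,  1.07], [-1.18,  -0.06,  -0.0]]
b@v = [[-4.18, -0.94, 1.84], [3.29, -1.21, 3.48], [-4.83, 1.13, -3.48]]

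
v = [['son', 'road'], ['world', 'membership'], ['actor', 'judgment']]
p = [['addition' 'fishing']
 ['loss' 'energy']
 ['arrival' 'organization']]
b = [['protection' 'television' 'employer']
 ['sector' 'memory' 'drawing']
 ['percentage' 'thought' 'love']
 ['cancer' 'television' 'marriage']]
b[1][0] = 'sector'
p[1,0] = 'loss'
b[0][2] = 'employer'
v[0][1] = 'road'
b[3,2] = 'marriage'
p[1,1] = 'energy'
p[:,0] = ['addition', 'loss', 'arrival']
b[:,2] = ['employer', 'drawing', 'love', 'marriage']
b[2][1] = 'thought'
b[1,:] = ['sector', 'memory', 'drawing']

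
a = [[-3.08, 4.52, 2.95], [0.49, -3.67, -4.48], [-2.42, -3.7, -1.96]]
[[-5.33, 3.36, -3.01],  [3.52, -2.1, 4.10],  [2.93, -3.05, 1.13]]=a @ [[0.3, 0.03, 0.18], [-1.04, 0.98, 0.09], [0.10, -0.33, -0.97]]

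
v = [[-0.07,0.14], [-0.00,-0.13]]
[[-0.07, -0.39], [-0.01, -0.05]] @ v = [[0.00, 0.04], [0.0, 0.01]]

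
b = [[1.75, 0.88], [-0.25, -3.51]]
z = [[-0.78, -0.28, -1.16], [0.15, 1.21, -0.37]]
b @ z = [[-1.23, 0.57, -2.36],  [-0.33, -4.18, 1.59]]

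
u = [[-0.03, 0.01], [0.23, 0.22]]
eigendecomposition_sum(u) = [[-0.04, 0.00], [0.03, -0.00]] + [[0.01, 0.01], [0.2, 0.22]]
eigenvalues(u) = [-0.04, 0.23]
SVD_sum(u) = [[-0.01, -0.01], [0.23, 0.22]] + [[-0.02, 0.02], [-0.00, 0.0]]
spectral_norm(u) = 0.32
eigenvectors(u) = [[-0.75, -0.04], [0.66, -1.0]]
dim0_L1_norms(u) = [0.26, 0.23]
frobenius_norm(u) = 0.32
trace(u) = 0.19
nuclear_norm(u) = 0.35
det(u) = -0.01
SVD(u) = [[-0.05, 1.0], [1.0, 0.05]] @ diag([0.3186216530491209, 0.027932815974148255]) @ [[0.73,0.69],[-0.69,0.73]]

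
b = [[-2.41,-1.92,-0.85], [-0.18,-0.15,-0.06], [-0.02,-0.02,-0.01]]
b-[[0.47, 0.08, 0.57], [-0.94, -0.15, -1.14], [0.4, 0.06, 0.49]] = [[-2.88, -2.00, -1.42], [0.76, 0.00, 1.08], [-0.42, -0.08, -0.5]]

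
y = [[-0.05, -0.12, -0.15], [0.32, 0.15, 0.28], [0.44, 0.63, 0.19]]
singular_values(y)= [0.9, 0.24, 0.09]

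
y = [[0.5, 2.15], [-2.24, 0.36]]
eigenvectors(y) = [[-0.02-0.70j, -0.02+0.70j], [0.71+0.00j, 0.71-0.00j]]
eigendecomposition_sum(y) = [[(0.25+1.09j), 1.08-0.21j], [-1.12+0.22j, 0.18+1.10j]] + [[0.25-1.09j, 1.08+0.21j],  [(-1.12-0.22j), (0.18-1.1j)]]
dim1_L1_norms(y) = [2.65, 2.6]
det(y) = 5.00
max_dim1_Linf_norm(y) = 2.24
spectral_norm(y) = 2.32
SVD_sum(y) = [[1.20, 0.51],[-1.77, -0.75]] + [[-0.70, 1.64], [-0.47, 1.11]]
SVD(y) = [[-0.56, 0.83],[0.83, 0.56]] @ diag([2.319938516641848, 2.1535053468709155]) @ [[-0.92, -0.39], [-0.39, 0.92]]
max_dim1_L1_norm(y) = 2.65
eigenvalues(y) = [(0.43+2.19j), (0.43-2.19j)]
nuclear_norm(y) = 4.47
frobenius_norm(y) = 3.17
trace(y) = 0.86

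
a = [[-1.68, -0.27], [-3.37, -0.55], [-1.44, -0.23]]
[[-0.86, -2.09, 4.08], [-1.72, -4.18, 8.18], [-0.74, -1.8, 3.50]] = a @[[0.85, 1.53, -2.60], [-2.09, -1.77, 1.06]]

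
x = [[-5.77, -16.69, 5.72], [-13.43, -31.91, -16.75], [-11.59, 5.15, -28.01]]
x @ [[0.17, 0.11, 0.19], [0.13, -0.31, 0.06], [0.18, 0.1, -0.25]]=[[-2.12,5.11,-3.53],[-9.45,6.74,-0.28],[-6.34,-5.67,5.11]]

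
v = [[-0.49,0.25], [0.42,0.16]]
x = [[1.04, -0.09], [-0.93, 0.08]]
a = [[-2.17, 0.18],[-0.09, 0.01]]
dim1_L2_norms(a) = [2.18, 0.09]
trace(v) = -0.33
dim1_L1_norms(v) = [0.74, 0.58]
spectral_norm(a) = 2.18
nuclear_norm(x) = 1.40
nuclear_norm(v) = 0.93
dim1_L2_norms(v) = [0.55, 0.45]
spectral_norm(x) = 1.40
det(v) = -0.18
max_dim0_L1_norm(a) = 2.26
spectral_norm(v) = 0.65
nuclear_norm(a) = 2.18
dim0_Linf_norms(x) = [1.04, 0.09]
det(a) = -0.01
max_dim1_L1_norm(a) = 2.35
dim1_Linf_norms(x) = [1.04, 0.93]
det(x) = -0.00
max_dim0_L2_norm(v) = 0.65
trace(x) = 1.12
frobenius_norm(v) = 0.71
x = v @ a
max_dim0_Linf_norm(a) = 2.17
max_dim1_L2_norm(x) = 1.04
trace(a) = -2.16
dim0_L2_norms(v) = [0.65, 0.3]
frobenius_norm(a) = 2.18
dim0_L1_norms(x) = [1.97, 0.17]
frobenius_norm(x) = 1.40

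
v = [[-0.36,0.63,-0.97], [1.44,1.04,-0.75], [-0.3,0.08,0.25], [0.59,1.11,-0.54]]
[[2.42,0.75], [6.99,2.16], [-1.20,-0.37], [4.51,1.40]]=v@[[2.46, 0.76], [1.61, 0.5], [-2.36, -0.73]]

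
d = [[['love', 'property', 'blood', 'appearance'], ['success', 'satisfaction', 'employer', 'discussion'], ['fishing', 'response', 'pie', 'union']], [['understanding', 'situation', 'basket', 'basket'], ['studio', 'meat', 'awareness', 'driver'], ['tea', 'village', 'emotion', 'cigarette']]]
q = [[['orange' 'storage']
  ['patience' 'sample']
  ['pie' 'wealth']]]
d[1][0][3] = 'basket'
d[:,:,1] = [['property', 'satisfaction', 'response'], ['situation', 'meat', 'village']]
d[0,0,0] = 'love'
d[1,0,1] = 'situation'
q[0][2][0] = 'pie'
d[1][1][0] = 'studio'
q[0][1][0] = 'patience'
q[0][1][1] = 'sample'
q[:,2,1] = ['wealth']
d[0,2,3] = 'union'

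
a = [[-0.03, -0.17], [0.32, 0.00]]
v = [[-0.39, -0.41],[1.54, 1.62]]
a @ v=[[-0.25, -0.26],  [-0.12, -0.13]]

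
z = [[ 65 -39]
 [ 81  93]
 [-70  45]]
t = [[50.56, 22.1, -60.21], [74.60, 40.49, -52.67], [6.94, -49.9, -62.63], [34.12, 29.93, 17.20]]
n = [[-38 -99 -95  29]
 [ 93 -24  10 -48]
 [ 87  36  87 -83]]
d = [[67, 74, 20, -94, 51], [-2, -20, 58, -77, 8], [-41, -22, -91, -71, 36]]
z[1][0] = 81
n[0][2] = -95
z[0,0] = 65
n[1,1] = -24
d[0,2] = 20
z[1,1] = 93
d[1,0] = -2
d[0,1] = 74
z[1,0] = 81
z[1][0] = 81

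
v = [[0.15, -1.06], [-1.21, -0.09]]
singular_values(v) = [1.22, 1.06]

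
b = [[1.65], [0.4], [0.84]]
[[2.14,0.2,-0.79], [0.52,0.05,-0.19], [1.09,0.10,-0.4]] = b@[[1.30, 0.12, -0.48]]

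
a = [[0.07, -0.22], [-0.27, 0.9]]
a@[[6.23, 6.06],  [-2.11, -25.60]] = [[0.90, 6.06],  [-3.58, -24.68]]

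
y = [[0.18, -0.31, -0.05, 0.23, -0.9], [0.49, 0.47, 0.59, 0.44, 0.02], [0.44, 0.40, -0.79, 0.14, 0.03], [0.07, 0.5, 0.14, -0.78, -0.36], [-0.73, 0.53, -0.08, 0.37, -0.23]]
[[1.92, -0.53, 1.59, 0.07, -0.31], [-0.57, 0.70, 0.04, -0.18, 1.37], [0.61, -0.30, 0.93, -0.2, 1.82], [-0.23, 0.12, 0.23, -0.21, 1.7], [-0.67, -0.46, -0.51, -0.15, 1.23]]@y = [[1.02, -0.34, -1.63, 0.26, -1.64], [-0.75, 1.16, 0.28, 0.83, 0.28], [-0.97, 0.91, -1.12, 0.97, -0.87], [-1.14, 1.02, -0.26, 0.82, -0.1], [-1.48, 0.36, 0.05, 0.14, 0.35]]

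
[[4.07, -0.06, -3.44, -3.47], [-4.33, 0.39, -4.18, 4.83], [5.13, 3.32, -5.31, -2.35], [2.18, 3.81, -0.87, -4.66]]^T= [[4.07, -4.33, 5.13, 2.18], [-0.06, 0.39, 3.32, 3.81], [-3.44, -4.18, -5.31, -0.87], [-3.47, 4.83, -2.35, -4.66]]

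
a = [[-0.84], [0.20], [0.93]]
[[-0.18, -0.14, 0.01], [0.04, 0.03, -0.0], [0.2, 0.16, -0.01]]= a @ [[0.22, 0.17, -0.01]]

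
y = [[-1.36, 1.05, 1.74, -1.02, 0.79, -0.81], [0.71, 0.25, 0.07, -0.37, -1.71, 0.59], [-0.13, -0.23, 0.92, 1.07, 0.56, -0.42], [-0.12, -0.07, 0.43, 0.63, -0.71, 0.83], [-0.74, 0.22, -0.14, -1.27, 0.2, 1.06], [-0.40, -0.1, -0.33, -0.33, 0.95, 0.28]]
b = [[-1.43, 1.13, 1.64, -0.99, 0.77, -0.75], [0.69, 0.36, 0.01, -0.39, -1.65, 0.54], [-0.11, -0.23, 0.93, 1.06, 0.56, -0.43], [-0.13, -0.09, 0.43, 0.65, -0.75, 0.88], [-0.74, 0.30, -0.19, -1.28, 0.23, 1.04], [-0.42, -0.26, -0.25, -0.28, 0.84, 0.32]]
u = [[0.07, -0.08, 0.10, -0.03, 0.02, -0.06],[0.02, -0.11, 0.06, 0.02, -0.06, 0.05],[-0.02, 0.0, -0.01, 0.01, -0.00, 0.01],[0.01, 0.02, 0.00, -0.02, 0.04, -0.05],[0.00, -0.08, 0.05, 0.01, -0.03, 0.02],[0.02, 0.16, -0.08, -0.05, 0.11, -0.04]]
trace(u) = -0.14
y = u + b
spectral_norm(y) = 3.20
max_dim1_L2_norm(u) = 0.22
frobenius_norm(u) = 0.34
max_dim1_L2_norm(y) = 2.88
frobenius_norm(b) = 4.59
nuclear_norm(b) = 9.06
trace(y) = 0.92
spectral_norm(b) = 3.15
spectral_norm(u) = 0.30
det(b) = -0.17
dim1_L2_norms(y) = [2.88, 2.0, 1.6, 1.34, 1.84, 1.17]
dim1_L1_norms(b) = [6.71, 3.64, 3.32, 2.93, 3.78, 2.37]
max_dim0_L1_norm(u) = 0.45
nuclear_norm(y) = 9.15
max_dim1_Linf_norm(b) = 1.65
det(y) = 0.42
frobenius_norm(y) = 4.62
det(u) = -0.00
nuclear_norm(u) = 0.52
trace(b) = 1.06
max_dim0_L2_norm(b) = 2.22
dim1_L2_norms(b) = [2.85, 1.94, 1.6, 1.4, 1.86, 1.09]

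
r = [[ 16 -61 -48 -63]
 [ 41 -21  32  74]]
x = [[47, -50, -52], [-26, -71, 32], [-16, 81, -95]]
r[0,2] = -48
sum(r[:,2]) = -16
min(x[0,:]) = -52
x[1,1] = -71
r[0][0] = 16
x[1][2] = 32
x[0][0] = 47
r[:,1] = [-61, -21]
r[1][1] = -21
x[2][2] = -95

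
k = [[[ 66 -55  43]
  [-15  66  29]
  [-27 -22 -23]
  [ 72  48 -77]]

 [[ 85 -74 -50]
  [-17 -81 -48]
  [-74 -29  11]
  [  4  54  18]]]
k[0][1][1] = 66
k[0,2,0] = -27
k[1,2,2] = 11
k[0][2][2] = -23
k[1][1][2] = -48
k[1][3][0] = 4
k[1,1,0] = -17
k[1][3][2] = 18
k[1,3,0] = 4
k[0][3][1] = 48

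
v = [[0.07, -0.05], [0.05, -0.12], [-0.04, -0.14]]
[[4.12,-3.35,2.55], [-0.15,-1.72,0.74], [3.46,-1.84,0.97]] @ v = [[0.02, -0.16], [-0.13, 0.11], [0.11, -0.09]]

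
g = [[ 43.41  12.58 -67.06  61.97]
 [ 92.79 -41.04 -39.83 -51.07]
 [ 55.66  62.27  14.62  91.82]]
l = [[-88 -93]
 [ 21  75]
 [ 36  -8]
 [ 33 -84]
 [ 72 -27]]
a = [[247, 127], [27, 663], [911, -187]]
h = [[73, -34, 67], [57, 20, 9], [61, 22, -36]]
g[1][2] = -39.83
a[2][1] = -187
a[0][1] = 127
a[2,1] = -187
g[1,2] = -39.83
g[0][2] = -67.06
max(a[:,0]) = 911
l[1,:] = [21, 75]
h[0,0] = 73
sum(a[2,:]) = 724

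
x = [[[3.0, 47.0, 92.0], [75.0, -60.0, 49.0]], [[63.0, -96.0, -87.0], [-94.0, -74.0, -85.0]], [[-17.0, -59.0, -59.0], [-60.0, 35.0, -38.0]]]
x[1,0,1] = -96.0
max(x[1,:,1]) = -74.0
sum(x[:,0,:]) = -113.0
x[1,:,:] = [[63.0, -96.0, -87.0], [-94.0, -74.0, -85.0]]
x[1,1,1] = -74.0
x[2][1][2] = -38.0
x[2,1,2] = -38.0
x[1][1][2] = -85.0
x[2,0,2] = -59.0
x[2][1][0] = -60.0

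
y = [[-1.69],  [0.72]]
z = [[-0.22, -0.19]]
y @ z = [[0.37, 0.32], [-0.16, -0.14]]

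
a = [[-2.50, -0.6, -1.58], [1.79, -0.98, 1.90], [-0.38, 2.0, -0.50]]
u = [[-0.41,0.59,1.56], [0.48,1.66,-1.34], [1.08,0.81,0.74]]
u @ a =[[1.49, 2.79, 0.99], [2.28, -4.59, 3.07], [-1.53, 0.04, -0.54]]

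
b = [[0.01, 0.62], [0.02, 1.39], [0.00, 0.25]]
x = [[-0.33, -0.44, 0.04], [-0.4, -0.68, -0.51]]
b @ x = [[-0.25, -0.43, -0.32], [-0.56, -0.95, -0.71], [-0.1, -0.17, -0.13]]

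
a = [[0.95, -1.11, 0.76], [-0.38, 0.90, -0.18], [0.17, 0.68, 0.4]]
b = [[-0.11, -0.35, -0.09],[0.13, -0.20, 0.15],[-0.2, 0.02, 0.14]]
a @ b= [[-0.4, -0.1, -0.15],[0.19, -0.05, 0.14],[-0.01, -0.19, 0.14]]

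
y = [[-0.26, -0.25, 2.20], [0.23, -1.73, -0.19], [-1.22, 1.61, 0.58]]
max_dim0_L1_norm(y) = 3.59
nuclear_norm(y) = 5.51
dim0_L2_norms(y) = [1.27, 2.38, 2.28]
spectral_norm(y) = 2.72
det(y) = -3.67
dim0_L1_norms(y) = [1.71, 3.59, 2.97]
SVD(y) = [[0.38,  -0.91,  0.16], [-0.55,  -0.36,  -0.75], [0.74,  0.2,  -0.64]] @ diag([2.71721186086684, 2.167223239905642, 0.6235408018545867]) @ [[-0.42,  0.76,  0.50], [-0.04,  0.54,  -0.84], [0.91,  0.37,  0.19]]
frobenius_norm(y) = 3.53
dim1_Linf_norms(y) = [2.2, 1.73, 1.61]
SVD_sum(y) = [[-0.43, 0.78, 0.51], [0.63, -1.14, -0.75], [-0.84, 1.53, 1.01]] + [[0.08, -1.06, 1.67], [0.03, -0.42, 0.66], [-0.02, 0.23, -0.36]] + [[0.09,0.04,0.02], [-0.43,-0.17,-0.09], [-0.36,-0.15,-0.08]]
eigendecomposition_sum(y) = [[(-0.16+0.82j), 0.50-0.68j, 1.19-0.12j], [0.08+0.04j, -0.05-0.07j, (0.02-0.12j)], [-0.60+0.00j, 0.54+0.26j, 0.25+0.82j]] + [[(-0.16-0.82j), 0.50+0.68j, (1.19+0.12j)], [0.08-0.04j, -0.05+0.07j, 0.02+0.12j], [-0.60-0.00j, (0.54-0.26j), (0.25-0.82j)]] + [[(0.06+0j), (-1.26-0j), (-0.18-0j)], [(0.08+0j), (-1.62-0j), -0.23-0.00j], [(-0.02-0j), (0.52+0j), 0.07+0.00j]]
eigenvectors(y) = [[(0.81+0j), 0.81-0.00j, (0.59+0j)], [(0.02-0.08j), (0.02+0.08j), 0.77+0.00j], [(0.11+0.57j), 0.11-0.57j, (-0.25+0j)]]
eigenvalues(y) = [(0.04+1.57j), (0.04-1.57j), (-1.49+0j)]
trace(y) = -1.41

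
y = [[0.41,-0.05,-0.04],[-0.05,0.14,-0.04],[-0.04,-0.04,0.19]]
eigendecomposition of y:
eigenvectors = [[0.98, -0.2, 0.04],[-0.15, -0.85, -0.51],[-0.14, -0.49, 0.86]]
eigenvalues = [0.42, 0.1, 0.21]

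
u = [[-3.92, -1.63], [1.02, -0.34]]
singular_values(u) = [4.32, 0.69]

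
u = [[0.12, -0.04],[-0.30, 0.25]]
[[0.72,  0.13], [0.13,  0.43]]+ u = [[0.84, 0.09], [-0.17, 0.68]]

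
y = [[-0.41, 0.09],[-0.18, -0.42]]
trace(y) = -0.83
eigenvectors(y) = [[-0.02-0.58j, -0.02+0.58j],[0.82+0.00j, 0.82-0.00j]]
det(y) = 0.19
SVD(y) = [[-0.54, -0.84], [-0.84, 0.54]] @ diag([0.481682700171273, 0.3911288487898988]) @ [[0.78, 0.63], [0.63, -0.78]]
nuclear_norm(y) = 0.87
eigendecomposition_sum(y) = [[(-0.2+0.07j), 0.05+0.15j], [(-0.09-0.29j), (-0.21+0.06j)]] + [[-0.20-0.07j, (0.04-0.15j)], [-0.09+0.29j, -0.21-0.06j]]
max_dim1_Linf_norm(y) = 0.42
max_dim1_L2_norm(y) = 0.46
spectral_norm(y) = 0.48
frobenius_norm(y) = 0.62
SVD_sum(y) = [[-0.20, -0.16], [-0.31, -0.26]] + [[-0.21, 0.25], [0.13, -0.16]]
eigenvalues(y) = [(-0.41+0.13j), (-0.41-0.13j)]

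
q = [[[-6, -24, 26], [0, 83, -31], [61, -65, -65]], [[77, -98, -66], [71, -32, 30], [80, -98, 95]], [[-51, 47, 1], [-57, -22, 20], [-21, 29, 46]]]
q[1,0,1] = -98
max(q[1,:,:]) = 95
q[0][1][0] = 0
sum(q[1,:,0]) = 228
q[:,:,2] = [[26, -31, -65], [-66, 30, 95], [1, 20, 46]]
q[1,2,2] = 95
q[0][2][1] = -65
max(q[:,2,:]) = 95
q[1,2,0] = 80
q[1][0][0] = 77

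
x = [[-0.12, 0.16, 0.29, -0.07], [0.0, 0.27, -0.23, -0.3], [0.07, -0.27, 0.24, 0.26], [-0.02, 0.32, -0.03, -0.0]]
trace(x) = 0.39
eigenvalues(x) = [(-0.21+0j), (0.17+0j), (0.22+0.17j), (0.22-0.17j)]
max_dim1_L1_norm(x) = 0.84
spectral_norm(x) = 0.68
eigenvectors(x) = [[-0.96+0.00j, (-0.61+0j), -0.30+0.15j, -0.30-0.15j],[0.04+0.00j, (0.17+0j), 0.36+0.33j, 0.36-0.33j],[0.24+0.00j, (-0.58+0j), -0.48-0.19j, -0.48+0.19j],[-0.12+0.00j, 0.51+0.00j, (0.62+0j), 0.62-0.00j]]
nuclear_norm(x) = 1.31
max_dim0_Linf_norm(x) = 0.32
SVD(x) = [[-0.04, -0.91, -0.42, -0.01],[-0.67, 0.14, -0.26, 0.68],[0.65, -0.11, 0.16, 0.73],[-0.35, -0.38, 0.86, 0.06]] @ diag([0.6821124039296623, 0.3846855994933686, 0.18769459500575866, 0.054867084425441456]) @ [[0.08, -0.70, 0.45, 0.55], [0.28, -0.51, -0.81, -0.02], [0.24, 0.49, -0.25, 0.80], [0.93, 0.09, 0.27, -0.25]]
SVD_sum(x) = [[-0.00, 0.02, -0.01, -0.02], [-0.04, 0.32, -0.21, -0.25], [0.04, -0.31, 0.20, 0.24], [-0.02, 0.17, -0.11, -0.13]] + [[-0.10, 0.18, 0.28, 0.01], [0.02, -0.03, -0.05, -0.00], [-0.01, 0.02, 0.03, 0.0], [-0.04, 0.07, 0.12, 0.0]] + [[-0.02, -0.04, 0.02, -0.06], [-0.01, -0.02, 0.01, -0.04], [0.01, 0.02, -0.01, 0.02], [0.04, 0.08, -0.04, 0.13]] + [[-0.0, -0.00, -0.00, 0.00], [0.03, 0.0, 0.01, -0.01], [0.04, 0.00, 0.01, -0.01], [0.00, 0.00, 0.0, -0.00]]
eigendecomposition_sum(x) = [[(-0.15+0j), (0.17-0j), 0.18+0.00j, (-0.03+0j)], [(0.01-0j), -0.01+0.00j, -0.01-0.00j, -0j], [(0.04-0j), -0.04+0.00j, (-0.05-0j), (0.01-0j)], [(-0.02+0j), 0.02-0.00j, 0.02+0.00j, -0.00+0.00j]] + [[0.06+0.00j, (0.16+0j), 0.32+0.00j, 0.19+0.00j], [-0.02-0.00j, -0.04+0.00j, -0.09+0.00j, (-0.05+0j)], [(0.06+0j), 0.15+0.00j, 0.30+0.00j, (0.18+0j)], [(-0.05-0j), (-0.13+0j), (-0.26+0j), (-0.15+0j)]] + [[-0.02-0.00j,-0.08+0.09j,-0.11-0.09j,(-0.11-0.14j)], [(0.01+0.02j),(0.16+0.07j),-0.07+0.19j,(-0.12+0.22j)], [-0.01-0.02j,-0.19-0.01j,(-0.01-0.22j),(0.04-0.27j)], [0.03+0.02j,(0.21-0.07j),0.10+0.24j,(0.08+0.32j)]] + [[(-0.02+0j), -0.08-0.09j, (-0.11+0.09j), (-0.11+0.14j)], [(0.01-0.02j), 0.16-0.07j, -0.07-0.19j, -0.12-0.22j], [(-0.01+0.02j), -0.19+0.01j, (-0.01+0.22j), (0.04+0.27j)], [0.03-0.02j, 0.21+0.07j, 0.10-0.24j, (0.08-0.32j)]]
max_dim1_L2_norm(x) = 0.46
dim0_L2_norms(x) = [0.14, 0.52, 0.44, 0.4]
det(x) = -0.00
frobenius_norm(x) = 0.81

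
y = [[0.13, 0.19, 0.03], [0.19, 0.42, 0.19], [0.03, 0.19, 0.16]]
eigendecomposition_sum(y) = [[0.08, 0.18, 0.09], [0.18, 0.42, 0.2], [0.09, 0.20, 0.09]] + [[0.0,-0.00,0.00],[-0.00,0.0,-0.00],[0.0,-0.0,0.00]] + [[0.05,0.01,-0.06],[0.01,0.00,-0.01],[-0.06,-0.01,0.07]]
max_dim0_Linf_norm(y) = 0.42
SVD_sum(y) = [[0.08, 0.18, 0.09], [0.18, 0.42, 0.2], [0.09, 0.20, 0.09]] + [[0.05, 0.01, -0.06], [0.01, 0.00, -0.01], [-0.06, -0.01, 0.07]] + [[0.00, -0.0, 0.0], [-0.00, 0.00, -0.00], [0.00, -0.00, 0.0]]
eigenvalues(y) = [0.59, 0.0, 0.12]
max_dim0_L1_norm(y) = 0.8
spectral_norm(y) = 0.59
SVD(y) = [[-0.37,0.64,0.67], [-0.84,0.07,-0.54], [-0.39,-0.76,0.51]] @ diag([0.5929448620162995, 0.11625727514163045, 0.0007978628420700526]) @ [[-0.37, -0.84, -0.39], [0.64, 0.07, -0.76], [0.67, -0.54, 0.51]]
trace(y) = 0.71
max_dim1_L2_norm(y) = 0.5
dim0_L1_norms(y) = [0.35, 0.8, 0.38]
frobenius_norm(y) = 0.60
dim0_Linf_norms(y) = [0.19, 0.42, 0.19]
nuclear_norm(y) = 0.71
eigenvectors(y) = [[-0.37, -0.67, -0.64], [-0.84, 0.54, -0.07], [-0.39, -0.51, 0.76]]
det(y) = 0.00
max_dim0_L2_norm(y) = 0.5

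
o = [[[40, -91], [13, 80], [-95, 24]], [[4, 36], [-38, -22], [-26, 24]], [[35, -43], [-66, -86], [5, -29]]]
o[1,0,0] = 4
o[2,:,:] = [[35, -43], [-66, -86], [5, -29]]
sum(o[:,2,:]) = -97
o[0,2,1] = 24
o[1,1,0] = -38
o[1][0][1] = 36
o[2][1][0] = -66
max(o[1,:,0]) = 4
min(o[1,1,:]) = -38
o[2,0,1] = -43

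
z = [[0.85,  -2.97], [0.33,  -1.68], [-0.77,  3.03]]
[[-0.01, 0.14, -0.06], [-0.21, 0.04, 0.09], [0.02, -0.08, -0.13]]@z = [[0.08,-0.39], [-0.23,0.83], [0.09,-0.32]]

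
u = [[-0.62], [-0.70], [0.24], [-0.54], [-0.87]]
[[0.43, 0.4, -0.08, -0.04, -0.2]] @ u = [[-0.37]]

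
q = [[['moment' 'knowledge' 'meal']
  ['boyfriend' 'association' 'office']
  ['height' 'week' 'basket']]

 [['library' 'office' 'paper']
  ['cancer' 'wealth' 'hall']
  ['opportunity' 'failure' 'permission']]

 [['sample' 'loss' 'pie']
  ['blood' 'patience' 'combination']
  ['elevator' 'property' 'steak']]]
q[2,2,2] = 'steak'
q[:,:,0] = [['moment', 'boyfriend', 'height'], ['library', 'cancer', 'opportunity'], ['sample', 'blood', 'elevator']]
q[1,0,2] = 'paper'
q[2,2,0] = 'elevator'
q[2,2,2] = 'steak'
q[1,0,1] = 'office'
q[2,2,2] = 'steak'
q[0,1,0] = 'boyfriend'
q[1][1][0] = 'cancer'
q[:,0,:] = [['moment', 'knowledge', 'meal'], ['library', 'office', 'paper'], ['sample', 'loss', 'pie']]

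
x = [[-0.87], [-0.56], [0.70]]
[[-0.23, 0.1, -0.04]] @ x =[[0.12]]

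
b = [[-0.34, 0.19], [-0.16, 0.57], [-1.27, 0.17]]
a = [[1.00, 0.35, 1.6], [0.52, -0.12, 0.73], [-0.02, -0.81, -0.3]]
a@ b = [[-2.43, 0.66], [-1.08, 0.15], [0.52, -0.52]]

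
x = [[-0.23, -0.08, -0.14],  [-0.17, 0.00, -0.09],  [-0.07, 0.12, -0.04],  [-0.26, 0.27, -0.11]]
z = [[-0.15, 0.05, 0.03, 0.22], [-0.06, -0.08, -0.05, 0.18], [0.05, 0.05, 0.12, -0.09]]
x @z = [[0.03, -0.01, -0.02, -0.05], [0.02, -0.01, -0.02, -0.03], [0.00, -0.02, -0.01, 0.01], [0.02, -0.04, -0.03, 0.0]]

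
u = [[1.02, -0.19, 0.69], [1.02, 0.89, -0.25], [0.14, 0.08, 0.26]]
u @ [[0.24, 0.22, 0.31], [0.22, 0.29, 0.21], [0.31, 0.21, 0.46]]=[[0.42, 0.31, 0.59], [0.36, 0.43, 0.39], [0.13, 0.11, 0.18]]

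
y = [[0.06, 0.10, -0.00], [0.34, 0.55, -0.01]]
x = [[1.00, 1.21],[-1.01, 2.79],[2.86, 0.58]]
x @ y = [[0.47, 0.77, -0.01], [0.89, 1.43, -0.03], [0.37, 0.6, -0.01]]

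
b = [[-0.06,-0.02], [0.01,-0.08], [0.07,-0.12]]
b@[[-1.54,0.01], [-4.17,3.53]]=[[0.18, -0.07], [0.32, -0.28], [0.39, -0.42]]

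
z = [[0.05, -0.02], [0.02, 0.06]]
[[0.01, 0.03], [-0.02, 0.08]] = z @ [[0.06, 1.06], [-0.35, 1.05]]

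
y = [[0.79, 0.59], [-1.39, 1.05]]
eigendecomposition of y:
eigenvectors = [[-0.08+0.54j,(-0.08-0.54j)], [(-0.84+0j),(-0.84-0j)]]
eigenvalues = [(0.92+0.9j), (0.92-0.9j)]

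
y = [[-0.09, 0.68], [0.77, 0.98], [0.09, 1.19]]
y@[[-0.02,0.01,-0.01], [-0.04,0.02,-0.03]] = [[-0.03,0.01,-0.02], [-0.05,0.03,-0.04], [-0.05,0.02,-0.04]]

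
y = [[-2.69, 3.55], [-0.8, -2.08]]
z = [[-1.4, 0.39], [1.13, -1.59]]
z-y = [[1.29, -3.16], [1.93, 0.49]]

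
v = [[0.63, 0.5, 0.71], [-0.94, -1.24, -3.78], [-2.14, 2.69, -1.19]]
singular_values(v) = [4.4, 3.39, 0.48]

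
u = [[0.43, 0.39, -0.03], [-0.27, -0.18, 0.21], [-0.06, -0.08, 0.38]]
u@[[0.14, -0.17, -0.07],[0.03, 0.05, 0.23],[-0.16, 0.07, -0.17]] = [[0.08, -0.06, 0.06],[-0.08, 0.05, -0.06],[-0.07, 0.03, -0.08]]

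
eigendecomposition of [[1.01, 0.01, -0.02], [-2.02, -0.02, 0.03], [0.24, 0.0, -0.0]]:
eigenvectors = [[-0.44, -0.02, -0.0], [0.89, 0.80, 0.96], [-0.11, -0.60, 0.29]]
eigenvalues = [0.99, 0.01, -0.0]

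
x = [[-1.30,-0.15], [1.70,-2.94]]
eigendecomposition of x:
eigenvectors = [[0.65, 0.10], [0.76, 0.99]]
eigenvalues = [-1.47, -2.77]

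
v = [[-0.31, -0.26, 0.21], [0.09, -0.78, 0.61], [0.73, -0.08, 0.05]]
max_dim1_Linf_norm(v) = 0.78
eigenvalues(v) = [0.0, -0.12, -0.92]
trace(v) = -1.04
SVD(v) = [[-0.28, 0.44, 0.85], [-0.94, 0.03, -0.33], [-0.17, -0.90, 0.40]] @ diag([1.052226450831144, 0.7943672000224534, 0.0004976944665525382]) @ [[-0.11, 0.78, -0.61], [-0.99, -0.08, 0.08], [0.01, 0.62, 0.79]]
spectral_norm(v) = 1.05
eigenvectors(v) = [[-0.02, -0.10, -0.45], [-0.62, 0.67, -0.85], [-0.79, 0.74, 0.27]]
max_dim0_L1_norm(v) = 1.13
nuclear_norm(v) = 1.85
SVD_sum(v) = [[0.03, -0.23, 0.18], [0.11, -0.78, 0.61], [0.02, -0.14, 0.11]] + [[-0.34, -0.03, 0.03], [-0.02, -0.00, 0.0], [0.71, 0.06, -0.06]] + [[0.00, 0.0, 0.00],[-0.00, -0.00, -0.00],[0.0, 0.0, 0.00]]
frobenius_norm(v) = 1.32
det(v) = 0.00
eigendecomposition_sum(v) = [[0.00, -0.0, 0.00], [0.01, -0.01, 0.01], [0.02, -0.01, 0.01]] + [[-0.08, 0.03, -0.02],[0.52, -0.22, 0.16],[0.57, -0.25, 0.18]] + [[-0.23, -0.29, 0.23], [-0.44, -0.55, 0.44], [0.14, 0.17, -0.14]]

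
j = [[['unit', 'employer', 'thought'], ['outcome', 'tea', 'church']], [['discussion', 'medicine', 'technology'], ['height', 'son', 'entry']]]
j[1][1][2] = 'entry'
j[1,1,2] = 'entry'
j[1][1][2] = 'entry'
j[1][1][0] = 'height'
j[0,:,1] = ['employer', 'tea']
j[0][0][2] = 'thought'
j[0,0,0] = 'unit'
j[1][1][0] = 'height'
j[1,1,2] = 'entry'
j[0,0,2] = 'thought'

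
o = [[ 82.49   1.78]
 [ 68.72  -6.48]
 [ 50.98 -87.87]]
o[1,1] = -6.48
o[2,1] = -87.87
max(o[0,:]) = 82.49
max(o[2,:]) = 50.98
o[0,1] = 1.78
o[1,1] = -6.48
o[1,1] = -6.48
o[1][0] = 68.72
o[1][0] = 68.72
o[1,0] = 68.72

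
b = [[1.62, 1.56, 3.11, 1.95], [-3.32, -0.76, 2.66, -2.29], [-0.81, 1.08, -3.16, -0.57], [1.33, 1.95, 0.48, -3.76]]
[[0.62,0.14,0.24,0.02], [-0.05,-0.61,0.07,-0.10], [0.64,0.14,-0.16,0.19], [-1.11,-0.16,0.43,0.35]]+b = [[2.24, 1.70, 3.35, 1.97],[-3.37, -1.37, 2.73, -2.39],[-0.17, 1.22, -3.32, -0.38],[0.22, 1.79, 0.91, -3.41]]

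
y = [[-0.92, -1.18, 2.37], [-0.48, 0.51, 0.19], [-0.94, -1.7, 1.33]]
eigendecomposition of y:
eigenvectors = [[-0.78+0.00j, (-0.78-0j), 0.77+0.00j],[(-0.18-0.17j), (-0.18+0.17j), (-0.39+0j)],[(-0.34-0.46j), (-0.34+0.46j), 0.50+0.00j]]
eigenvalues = [(-0.15+1.14j), (-0.15-1.14j), (1.21+0j)]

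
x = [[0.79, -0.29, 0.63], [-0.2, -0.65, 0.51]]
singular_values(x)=[1.15, 0.72]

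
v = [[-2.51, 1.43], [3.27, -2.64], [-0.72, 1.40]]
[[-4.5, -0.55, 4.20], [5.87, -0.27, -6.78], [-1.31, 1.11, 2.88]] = v @ [[1.78, 0.95, -0.71],  [-0.02, 1.28, 1.69]]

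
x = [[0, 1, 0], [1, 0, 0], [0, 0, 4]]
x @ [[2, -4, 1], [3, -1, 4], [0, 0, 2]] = [[3, -1, 4], [2, -4, 1], [0, 0, 8]]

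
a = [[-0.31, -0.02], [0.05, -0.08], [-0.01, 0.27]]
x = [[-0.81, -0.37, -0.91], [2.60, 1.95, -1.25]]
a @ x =[[0.20, 0.08, 0.31], [-0.25, -0.17, 0.05], [0.71, 0.53, -0.33]]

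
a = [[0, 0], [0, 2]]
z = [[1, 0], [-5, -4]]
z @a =[[0, 0], [0, -8]]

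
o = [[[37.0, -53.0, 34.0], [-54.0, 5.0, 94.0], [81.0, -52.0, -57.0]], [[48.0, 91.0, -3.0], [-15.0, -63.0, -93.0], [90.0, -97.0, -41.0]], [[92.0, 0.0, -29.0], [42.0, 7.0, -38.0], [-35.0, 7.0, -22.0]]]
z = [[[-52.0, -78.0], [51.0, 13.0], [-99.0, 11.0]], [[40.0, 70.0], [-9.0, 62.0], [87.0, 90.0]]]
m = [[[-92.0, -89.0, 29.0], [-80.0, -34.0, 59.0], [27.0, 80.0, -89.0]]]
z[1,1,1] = 62.0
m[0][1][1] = -34.0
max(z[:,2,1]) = 90.0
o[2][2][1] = 7.0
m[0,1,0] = -80.0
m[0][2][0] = 27.0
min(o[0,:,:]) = -57.0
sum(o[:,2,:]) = -126.0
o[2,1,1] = 7.0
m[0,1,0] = -80.0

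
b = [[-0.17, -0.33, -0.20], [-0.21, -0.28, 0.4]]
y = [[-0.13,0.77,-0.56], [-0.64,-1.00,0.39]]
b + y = [[-0.3, 0.44, -0.76],  [-0.85, -1.28, 0.79]]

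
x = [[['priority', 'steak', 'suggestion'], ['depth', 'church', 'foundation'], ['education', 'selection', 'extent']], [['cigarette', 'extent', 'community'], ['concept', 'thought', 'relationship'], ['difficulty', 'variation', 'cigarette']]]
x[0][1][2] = 'foundation'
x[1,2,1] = 'variation'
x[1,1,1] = 'thought'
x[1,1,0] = 'concept'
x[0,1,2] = 'foundation'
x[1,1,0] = 'concept'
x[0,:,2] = ['suggestion', 'foundation', 'extent']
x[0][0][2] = 'suggestion'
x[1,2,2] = 'cigarette'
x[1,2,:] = ['difficulty', 'variation', 'cigarette']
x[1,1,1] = 'thought'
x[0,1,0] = 'depth'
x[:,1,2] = ['foundation', 'relationship']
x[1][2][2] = 'cigarette'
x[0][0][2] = 'suggestion'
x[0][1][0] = 'depth'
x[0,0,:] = ['priority', 'steak', 'suggestion']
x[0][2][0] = 'education'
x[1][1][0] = 'concept'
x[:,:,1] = [['steak', 'church', 'selection'], ['extent', 'thought', 'variation']]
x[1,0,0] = 'cigarette'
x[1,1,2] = 'relationship'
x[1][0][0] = 'cigarette'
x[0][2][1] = 'selection'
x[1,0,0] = 'cigarette'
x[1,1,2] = 'relationship'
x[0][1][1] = 'church'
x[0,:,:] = [['priority', 'steak', 'suggestion'], ['depth', 'church', 'foundation'], ['education', 'selection', 'extent']]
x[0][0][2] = 'suggestion'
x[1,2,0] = 'difficulty'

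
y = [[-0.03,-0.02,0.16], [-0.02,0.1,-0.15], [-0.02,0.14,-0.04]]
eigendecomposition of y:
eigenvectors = [[-0.99+0.00j, 0.36+0.44j, (0.36-0.44j)],[-0.14+0.00j, -0.59+0.00j, -0.59-0.00j],[(0.01+0j), (-0.31+0.48j), -0.31-0.48j]]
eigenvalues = [(-0.03+0j), (0.03+0.14j), (0.03-0.14j)]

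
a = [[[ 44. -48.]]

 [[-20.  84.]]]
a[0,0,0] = 44.0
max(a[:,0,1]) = 84.0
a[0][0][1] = -48.0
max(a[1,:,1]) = 84.0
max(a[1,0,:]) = 84.0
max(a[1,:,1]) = 84.0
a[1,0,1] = 84.0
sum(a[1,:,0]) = -20.0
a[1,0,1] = 84.0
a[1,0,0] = -20.0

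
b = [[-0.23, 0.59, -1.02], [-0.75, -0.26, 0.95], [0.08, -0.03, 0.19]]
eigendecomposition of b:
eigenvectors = [[(0.08+0.65j), (0.08-0.65j), 0.11+0.00j],  [-0.75+0.00j, -0.75-0.00j, 0.88+0.00j],  [0.04-0.06j, 0.04+0.06j, (0.47+0j)]]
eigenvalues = [(-0.23+0.73j), (-0.23-0.73j), (0.15+0j)]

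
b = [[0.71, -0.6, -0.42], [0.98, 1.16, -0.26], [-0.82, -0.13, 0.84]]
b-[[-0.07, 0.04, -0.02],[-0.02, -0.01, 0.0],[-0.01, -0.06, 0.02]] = [[0.78,-0.64,-0.4], [1.0,1.17,-0.26], [-0.81,-0.07,0.82]]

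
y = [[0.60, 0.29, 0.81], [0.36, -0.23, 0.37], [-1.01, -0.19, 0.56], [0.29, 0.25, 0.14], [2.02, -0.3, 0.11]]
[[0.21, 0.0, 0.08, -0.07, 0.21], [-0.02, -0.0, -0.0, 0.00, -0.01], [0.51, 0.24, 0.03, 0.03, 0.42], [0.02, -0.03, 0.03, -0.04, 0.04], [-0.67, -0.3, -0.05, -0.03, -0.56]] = y @[[-0.32,  -0.16,  -0.01,  -0.03,  -0.26], [0.23,  -0.02,  0.11,  -0.1,  0.24], [0.41,  0.13,  0.07,  -0.03,  0.37]]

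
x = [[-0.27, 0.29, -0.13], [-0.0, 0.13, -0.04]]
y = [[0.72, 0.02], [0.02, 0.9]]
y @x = [[-0.19, 0.21, -0.09], [-0.01, 0.12, -0.04]]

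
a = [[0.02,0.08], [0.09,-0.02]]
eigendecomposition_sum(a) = [[0.05, 0.04], [0.05, 0.03]] + [[-0.03,0.04],[0.04,-0.05]]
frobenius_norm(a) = 0.12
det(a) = -0.01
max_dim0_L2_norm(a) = 0.09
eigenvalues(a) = [0.09, -0.09]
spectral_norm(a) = 0.09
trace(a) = 0.00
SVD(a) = [[-0.12, -0.99], [-0.99, 0.12]] @ diag([0.09232124598286491, 0.08232124598286489]) @ [[-0.99, 0.12],[-0.12, -0.99]]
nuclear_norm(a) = 0.17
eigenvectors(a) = [[0.77, -0.6], [0.64, 0.80]]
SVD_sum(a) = [[0.01, -0.00], [0.09, -0.01]] + [[0.01, 0.08], [-0.00, -0.01]]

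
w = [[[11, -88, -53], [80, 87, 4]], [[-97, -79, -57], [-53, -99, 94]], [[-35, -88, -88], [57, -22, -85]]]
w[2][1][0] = 57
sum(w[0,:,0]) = 91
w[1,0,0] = -97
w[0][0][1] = -88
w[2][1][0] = 57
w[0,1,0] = 80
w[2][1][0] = 57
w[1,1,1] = -99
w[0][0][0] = 11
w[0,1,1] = 87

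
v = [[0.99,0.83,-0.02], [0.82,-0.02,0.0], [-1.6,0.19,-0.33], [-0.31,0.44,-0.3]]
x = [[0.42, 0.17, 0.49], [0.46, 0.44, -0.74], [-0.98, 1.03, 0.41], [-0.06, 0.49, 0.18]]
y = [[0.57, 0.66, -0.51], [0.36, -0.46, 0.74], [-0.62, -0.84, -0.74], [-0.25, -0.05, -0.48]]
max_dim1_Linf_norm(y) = 0.84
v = x + y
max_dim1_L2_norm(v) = 1.64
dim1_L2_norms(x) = [0.67, 0.98, 1.48, 0.53]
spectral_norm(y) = 1.46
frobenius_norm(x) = 1.97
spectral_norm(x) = 1.56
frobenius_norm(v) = 2.33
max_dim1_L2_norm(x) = 1.48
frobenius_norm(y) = 1.96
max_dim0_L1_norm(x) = 2.13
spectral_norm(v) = 2.10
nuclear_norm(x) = 3.23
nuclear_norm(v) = 3.27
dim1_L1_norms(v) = [1.84, 0.84, 2.12, 1.05]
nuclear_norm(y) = 3.13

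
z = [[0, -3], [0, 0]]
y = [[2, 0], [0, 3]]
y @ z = [[0, -6], [0, 0]]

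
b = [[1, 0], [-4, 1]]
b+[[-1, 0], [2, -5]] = [[0, 0], [-2, -4]]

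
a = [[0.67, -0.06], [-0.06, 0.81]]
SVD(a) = [[-0.35, 0.94],  [0.94, 0.35]] @ diag([0.832195444572929, 0.6478045554270712]) @ [[-0.35,0.94],[0.94,0.35]]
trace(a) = 1.48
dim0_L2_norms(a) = [0.67, 0.81]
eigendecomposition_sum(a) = [[0.57, 0.21], [0.21, 0.08]] + [[0.10, -0.27], [-0.27, 0.73]]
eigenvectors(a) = [[-0.94, 0.35], [-0.35, -0.94]]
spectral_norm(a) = 0.83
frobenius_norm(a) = 1.05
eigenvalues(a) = [0.65, 0.83]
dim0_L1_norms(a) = [0.73, 0.87]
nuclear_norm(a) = 1.48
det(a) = 0.54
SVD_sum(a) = [[0.1, -0.27], [-0.27, 0.73]] + [[0.57,0.21], [0.21,0.08]]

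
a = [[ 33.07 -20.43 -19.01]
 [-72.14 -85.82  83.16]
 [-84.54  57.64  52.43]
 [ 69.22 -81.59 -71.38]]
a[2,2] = 52.43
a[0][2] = -19.01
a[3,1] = -81.59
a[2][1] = 57.64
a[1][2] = 83.16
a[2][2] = 52.43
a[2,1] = 57.64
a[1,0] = -72.14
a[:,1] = [-20.43, -85.82, 57.64, -81.59]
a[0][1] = -20.43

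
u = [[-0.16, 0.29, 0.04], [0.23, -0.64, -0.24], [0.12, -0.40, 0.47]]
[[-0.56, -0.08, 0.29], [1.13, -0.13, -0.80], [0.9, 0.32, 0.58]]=u@[[0.4, 1.61, -0.77], [-1.75, 0.51, 0.33], [0.33, 0.71, 1.71]]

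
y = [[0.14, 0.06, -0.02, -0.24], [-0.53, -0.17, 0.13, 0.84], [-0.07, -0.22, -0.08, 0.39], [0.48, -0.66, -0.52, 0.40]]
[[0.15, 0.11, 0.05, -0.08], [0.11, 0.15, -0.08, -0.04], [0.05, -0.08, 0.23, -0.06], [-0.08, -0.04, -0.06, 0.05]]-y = [[0.01, 0.05, 0.07, 0.16], [0.64, 0.32, -0.21, -0.88], [0.12, 0.14, 0.31, -0.45], [-0.56, 0.62, 0.46, -0.35]]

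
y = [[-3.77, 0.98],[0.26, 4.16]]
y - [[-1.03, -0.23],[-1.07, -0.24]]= [[-2.74, 1.21], [1.33, 4.40]]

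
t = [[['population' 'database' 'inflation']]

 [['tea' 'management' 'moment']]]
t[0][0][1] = 'database'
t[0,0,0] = 'population'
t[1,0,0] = 'tea'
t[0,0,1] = 'database'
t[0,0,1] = 'database'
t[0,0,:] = ['population', 'database', 'inflation']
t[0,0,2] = 'inflation'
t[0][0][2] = 'inflation'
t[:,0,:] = [['population', 'database', 'inflation'], ['tea', 'management', 'moment']]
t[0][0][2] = 'inflation'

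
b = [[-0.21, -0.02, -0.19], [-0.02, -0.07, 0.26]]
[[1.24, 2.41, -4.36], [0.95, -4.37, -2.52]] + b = [[1.03, 2.39, -4.55],[0.93, -4.44, -2.26]]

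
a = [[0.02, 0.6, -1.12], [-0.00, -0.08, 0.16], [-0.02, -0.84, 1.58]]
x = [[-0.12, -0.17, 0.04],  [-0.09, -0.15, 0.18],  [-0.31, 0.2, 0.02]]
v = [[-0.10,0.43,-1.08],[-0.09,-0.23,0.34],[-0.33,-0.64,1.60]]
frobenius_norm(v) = 2.15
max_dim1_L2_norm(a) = 1.79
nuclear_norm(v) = 2.48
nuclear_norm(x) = 0.78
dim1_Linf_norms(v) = [1.08, 0.34, 1.6]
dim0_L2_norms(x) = [0.34, 0.3, 0.19]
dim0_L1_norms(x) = [0.52, 0.52, 0.24]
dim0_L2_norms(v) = [0.36, 0.8, 1.96]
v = x + a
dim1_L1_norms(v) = [1.61, 0.66, 2.57]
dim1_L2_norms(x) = [0.21, 0.25, 0.37]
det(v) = 0.05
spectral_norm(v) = 2.13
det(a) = 0.00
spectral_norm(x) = 0.37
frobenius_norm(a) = 2.20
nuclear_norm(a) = 2.21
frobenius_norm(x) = 0.49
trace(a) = 1.52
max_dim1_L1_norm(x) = 0.53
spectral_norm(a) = 2.20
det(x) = 0.01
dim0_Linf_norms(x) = [0.31, 0.2, 0.18]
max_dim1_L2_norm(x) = 0.37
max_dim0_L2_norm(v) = 1.96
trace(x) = -0.25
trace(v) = 1.27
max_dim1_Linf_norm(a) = 1.58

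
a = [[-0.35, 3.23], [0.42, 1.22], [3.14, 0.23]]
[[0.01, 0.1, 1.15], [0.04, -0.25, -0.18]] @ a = [[3.65, 0.42], [-0.68, -0.22]]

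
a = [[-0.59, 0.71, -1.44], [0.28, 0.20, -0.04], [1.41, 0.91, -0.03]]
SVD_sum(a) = [[-1.0, -0.12, -0.68], [0.19, 0.02, 0.13], [1.02, 0.12, 0.69]] + [[0.41, 0.83, -0.76],[0.09, 0.18, -0.17],[0.39, 0.79, -0.72]] + [[-0.0, 0.00, 0.0], [0.00, -0.0, -0.00], [-0.00, 0.0, 0.00]]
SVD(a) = [[-0.70, -0.72, 0.02], [0.13, -0.16, -0.98], [0.71, -0.68, 0.2]] @ diag([1.7505000065395817, 1.6729107801706495, 0.004387333330499145]) @ [[0.82,0.10,0.56],[-0.34,-0.69,0.63],[-0.45,0.71,0.54]]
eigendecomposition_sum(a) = [[-0.29+0.61j,0.35+0.55j,(-0.72-0.22j)], [0.14+0.04j,(0.1-0.09j),(-0.02+0.16j)], [0.70+0.13j,(0.46-0.51j),(-0.02+0.79j)]] + [[-0.29-0.61j, 0.35-0.55j, (-0.72+0.22j)], [0.14-0.04j, 0.10+0.09j, (-0.02-0.16j)], [(0.7-0.13j), (0.46+0.51j), -0.02-0.79j]] + [[(-0+0j), 0.01+0.00j, -0.00+0.00j],[-0j, -0.01-0.00j, 0.00-0.00j],[-0j, (-0.01-0j), -0j]]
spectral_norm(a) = 1.75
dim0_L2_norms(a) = [1.55, 1.17, 1.44]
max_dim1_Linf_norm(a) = 1.44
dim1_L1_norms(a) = [2.74, 0.52, 2.35]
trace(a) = -0.42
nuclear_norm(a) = 3.43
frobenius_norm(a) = 2.42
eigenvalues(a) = [(-0.21+1.31j), (-0.21-1.31j), (-0.01+0j)]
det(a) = -0.01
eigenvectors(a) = [[0.18-0.66j, 0.18+0.66j, 0.45+0.00j], [(-0.15-0.02j), -0.15+0.02j, -0.71+0.00j], [(-0.72+0j), -0.72-0.00j, (-0.53+0j)]]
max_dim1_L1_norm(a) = 2.74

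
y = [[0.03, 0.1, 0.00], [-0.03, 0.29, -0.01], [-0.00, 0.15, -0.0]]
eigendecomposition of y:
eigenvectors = [[-0.34, 0.89, -0.09],[-0.82, 0.13, 0.02],[-0.45, 0.43, 1.0]]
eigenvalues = [0.27, 0.04, 0.0]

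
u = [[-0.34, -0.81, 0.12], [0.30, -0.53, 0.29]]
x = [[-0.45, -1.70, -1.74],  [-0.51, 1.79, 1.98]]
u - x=[[0.11,0.89,1.86], [0.81,-2.32,-1.69]]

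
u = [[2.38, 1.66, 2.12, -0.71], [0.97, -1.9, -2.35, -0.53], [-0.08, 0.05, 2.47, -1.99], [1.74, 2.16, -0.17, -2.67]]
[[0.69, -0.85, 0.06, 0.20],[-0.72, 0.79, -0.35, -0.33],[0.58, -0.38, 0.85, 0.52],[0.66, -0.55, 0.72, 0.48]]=u@[[-0.02, -0.05, -0.20, -0.09], [0.21, -0.24, 0.09, 0.09], [0.15, -0.16, 0.07, 0.07], [-0.1, -0.01, -0.33, -0.17]]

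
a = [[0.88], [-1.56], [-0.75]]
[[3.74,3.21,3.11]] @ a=[[-4.05]]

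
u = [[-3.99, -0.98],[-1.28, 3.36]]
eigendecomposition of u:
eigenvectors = [[-0.99, 0.13], [-0.17, -0.99]]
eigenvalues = [-4.16, 3.53]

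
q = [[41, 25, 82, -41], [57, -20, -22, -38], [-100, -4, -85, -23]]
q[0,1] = 25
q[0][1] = 25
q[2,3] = -23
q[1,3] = -38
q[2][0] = -100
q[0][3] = -41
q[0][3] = -41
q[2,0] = -100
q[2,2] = -85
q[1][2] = -22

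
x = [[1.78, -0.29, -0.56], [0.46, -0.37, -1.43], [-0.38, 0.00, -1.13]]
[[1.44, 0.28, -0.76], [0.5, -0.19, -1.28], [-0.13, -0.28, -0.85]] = x @ [[0.8, 0.23, -0.15], [0.23, 0.13, 0.17], [-0.15, 0.17, 0.8]]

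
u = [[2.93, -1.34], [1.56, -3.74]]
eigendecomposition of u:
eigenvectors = [[0.97, 0.21], [0.24, 0.98]]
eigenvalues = [2.6, -3.41]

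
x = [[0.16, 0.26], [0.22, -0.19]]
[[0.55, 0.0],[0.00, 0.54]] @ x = [[0.09, 0.14], [0.12, -0.10]]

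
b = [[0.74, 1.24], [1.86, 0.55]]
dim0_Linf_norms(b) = [1.86, 1.24]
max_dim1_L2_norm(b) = 1.94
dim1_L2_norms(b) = [1.44, 1.94]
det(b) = -1.90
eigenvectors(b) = [[0.66, -0.61],[0.75, 0.79]]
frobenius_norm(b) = 2.42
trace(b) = 1.29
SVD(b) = [[-0.56, -0.83], [-0.83, 0.56]] @ diag([2.2685376552524024, 0.8372794675028964]) @ [[-0.86, -0.51],[0.51, -0.86]]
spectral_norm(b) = 2.27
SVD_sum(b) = [[1.09, 0.64], [1.62, 0.95]] + [[-0.35, 0.60], [0.24, -0.4]]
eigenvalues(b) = [2.17, -0.88]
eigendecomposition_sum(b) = [[1.15, 0.88],[1.32, 1.02]] + [[-0.41, 0.36], [0.54, -0.47]]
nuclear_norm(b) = 3.11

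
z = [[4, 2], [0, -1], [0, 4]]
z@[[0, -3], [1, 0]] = [[2, -12], [-1, 0], [4, 0]]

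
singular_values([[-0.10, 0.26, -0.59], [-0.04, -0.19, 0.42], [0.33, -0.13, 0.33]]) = [0.89, 0.28, 0.0]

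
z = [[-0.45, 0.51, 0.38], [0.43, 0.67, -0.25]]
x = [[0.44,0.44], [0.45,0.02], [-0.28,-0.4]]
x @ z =[[-0.01, 0.52, 0.06], [-0.19, 0.24, 0.17], [-0.05, -0.41, -0.01]]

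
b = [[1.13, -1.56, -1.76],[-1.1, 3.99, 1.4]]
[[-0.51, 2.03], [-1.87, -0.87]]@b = [[-2.81, 8.90, 3.74], [-1.16, -0.55, 2.07]]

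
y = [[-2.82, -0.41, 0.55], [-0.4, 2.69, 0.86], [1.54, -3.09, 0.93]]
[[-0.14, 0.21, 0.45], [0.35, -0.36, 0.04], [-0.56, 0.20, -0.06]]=y @ [[0.01, -0.07, -0.14],[0.16, -0.12, -0.03],[-0.09, -0.07, 0.07]]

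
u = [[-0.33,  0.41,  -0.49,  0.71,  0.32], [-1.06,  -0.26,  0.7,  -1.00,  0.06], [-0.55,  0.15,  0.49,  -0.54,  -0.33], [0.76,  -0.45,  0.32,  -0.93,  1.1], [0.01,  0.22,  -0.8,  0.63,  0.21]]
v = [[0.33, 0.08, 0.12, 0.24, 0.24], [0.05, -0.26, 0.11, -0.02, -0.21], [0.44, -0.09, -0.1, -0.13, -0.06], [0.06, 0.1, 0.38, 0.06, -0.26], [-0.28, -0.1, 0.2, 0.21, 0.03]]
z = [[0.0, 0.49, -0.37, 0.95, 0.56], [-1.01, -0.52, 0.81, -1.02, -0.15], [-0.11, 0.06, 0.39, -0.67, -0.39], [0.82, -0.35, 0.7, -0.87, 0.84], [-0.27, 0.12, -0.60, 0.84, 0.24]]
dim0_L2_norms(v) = [0.62, 0.32, 0.47, 0.35, 0.42]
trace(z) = -0.76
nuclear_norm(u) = 5.33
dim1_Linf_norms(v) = [0.33, 0.26, 0.44, 0.38, 0.28]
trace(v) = 0.06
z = u + v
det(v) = -0.00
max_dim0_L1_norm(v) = 1.16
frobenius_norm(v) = 1.00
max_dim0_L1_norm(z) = 4.35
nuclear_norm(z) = 5.32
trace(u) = -0.82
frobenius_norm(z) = 3.05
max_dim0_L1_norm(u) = 3.81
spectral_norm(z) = 2.47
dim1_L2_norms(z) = [1.26, 1.73, 0.88, 1.66, 1.1]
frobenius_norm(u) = 2.98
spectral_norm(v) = 0.64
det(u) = 0.20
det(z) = 0.11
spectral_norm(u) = 2.25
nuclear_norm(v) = 1.94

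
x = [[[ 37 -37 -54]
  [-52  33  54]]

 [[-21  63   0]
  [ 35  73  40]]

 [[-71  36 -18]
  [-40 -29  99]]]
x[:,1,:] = [[-52, 33, 54], [35, 73, 40], [-40, -29, 99]]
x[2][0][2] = -18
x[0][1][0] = -52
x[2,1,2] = 99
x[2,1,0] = -40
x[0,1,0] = -52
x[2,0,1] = 36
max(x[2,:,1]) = 36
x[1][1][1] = 73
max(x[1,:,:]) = 73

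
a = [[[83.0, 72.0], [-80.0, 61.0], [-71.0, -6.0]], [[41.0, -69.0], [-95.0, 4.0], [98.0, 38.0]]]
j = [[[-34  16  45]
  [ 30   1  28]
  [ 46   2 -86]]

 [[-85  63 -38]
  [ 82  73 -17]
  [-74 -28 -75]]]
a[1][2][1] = 38.0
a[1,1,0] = -95.0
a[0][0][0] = 83.0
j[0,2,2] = -86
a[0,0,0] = 83.0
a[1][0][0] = 41.0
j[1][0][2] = -38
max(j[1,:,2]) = -17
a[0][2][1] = -6.0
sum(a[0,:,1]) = 127.0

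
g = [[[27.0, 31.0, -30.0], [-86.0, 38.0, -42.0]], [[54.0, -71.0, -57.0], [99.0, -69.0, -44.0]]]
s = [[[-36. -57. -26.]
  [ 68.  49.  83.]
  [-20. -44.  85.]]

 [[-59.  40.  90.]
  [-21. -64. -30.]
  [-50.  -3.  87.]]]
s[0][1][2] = 83.0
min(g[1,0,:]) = -71.0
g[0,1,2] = -42.0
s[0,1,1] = 49.0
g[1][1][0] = 99.0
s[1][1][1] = -64.0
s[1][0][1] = 40.0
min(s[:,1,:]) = -64.0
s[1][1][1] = -64.0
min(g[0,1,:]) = -86.0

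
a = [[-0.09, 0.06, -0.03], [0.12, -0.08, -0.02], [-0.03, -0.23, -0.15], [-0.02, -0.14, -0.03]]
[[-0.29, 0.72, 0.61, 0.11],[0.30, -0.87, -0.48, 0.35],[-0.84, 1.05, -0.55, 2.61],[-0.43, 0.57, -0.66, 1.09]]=a@[[4.18,-9.11,-0.90,-2.29], [2.12,-2.42,6.03,-5.74], [1.51,-1.50,-5.43,-8.13]]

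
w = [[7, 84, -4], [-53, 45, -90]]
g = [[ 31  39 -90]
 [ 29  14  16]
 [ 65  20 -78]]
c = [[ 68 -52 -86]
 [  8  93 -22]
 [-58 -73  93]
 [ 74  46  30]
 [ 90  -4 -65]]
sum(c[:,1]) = 10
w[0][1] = 84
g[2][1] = 20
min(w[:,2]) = -90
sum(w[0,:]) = 87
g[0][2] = -90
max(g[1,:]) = 29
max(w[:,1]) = 84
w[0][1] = 84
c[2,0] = -58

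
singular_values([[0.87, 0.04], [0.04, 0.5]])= [0.87, 0.5]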